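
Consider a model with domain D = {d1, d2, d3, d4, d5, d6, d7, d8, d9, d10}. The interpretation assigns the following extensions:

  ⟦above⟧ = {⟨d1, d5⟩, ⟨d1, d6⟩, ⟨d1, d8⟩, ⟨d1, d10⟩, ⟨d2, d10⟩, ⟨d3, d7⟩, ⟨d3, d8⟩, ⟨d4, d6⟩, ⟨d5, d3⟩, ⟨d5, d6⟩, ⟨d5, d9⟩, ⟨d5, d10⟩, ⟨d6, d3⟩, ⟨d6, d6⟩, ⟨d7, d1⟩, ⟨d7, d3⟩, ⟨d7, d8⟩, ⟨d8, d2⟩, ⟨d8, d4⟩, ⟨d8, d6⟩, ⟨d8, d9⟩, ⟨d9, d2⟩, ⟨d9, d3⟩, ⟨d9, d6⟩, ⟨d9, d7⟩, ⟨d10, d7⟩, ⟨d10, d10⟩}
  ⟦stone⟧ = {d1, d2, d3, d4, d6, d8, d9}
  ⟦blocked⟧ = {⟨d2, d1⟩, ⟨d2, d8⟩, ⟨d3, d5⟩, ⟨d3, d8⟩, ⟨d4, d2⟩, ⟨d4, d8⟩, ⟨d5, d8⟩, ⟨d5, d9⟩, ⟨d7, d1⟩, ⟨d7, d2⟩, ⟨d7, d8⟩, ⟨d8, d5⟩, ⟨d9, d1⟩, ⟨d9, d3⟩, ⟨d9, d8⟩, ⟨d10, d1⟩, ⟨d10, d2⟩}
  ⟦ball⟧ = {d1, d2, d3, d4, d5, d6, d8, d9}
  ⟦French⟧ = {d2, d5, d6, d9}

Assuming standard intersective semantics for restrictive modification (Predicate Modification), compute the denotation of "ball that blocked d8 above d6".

{d4, d5, d9}

⟦that blocked d8⟧ = {x : ⟨x, d8⟩ ∈ ⟦blocked⟧} = {d2, d3, d4, d5, d7, d9}
⟦above d6⟧ = {x : ⟨x, d6⟩ ∈ ⟦above⟧} = {d1, d4, d5, d6, d8, d9}
⟦ball⟧ = {d1, d2, d3, d4, d5, d6, d8, d9}
… ∩ ⟦that blocked d8⟧ = {d1, d2, d3, d4, d5, d6, d8, d9} ∩ {d2, d3, d4, d5, d7, d9} = {d2, d3, d4, d5, d9}
… ∩ ⟦above d6⟧ = {d2, d3, d4, d5, d9} ∩ {d1, d4, d5, d6, d8, d9} = {d4, d5, d9}
So ⟦ball that blocked d8 above d6⟧ = {d4, d5, d9}.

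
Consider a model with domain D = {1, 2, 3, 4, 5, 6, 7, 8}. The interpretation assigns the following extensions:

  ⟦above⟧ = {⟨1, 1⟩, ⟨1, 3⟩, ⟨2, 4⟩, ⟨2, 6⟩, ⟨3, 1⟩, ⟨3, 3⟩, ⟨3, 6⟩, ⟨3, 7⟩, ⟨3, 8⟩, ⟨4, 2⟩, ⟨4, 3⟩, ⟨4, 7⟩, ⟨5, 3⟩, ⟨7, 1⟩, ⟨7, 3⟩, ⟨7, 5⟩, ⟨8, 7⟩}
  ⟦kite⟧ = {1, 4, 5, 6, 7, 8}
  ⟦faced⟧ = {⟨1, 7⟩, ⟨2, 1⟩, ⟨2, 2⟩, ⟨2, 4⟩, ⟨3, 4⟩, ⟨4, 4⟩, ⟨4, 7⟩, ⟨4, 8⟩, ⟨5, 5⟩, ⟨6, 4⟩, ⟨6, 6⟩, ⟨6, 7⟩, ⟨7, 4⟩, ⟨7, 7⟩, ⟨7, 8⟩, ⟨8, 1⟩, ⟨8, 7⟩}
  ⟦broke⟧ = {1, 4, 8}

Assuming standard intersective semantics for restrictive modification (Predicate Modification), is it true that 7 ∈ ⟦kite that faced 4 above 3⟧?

yes

⟦that faced 4⟧ = {x : ⟨x, 4⟩ ∈ ⟦faced⟧} = {2, 3, 4, 6, 7}
⟦above 3⟧ = {x : ⟨x, 3⟩ ∈ ⟦above⟧} = {1, 3, 4, 5, 7}
⟦kite⟧ = {1, 4, 5, 6, 7, 8}
… ∩ ⟦that faced 4⟧ = {1, 4, 5, 6, 7, 8} ∩ {2, 3, 4, 6, 7} = {4, 6, 7}
… ∩ ⟦above 3⟧ = {4, 6, 7} ∩ {1, 3, 4, 5, 7} = {4, 7}
⟦kite that faced 4 above 3⟧ = {4, 7}; 7 ∈ this set.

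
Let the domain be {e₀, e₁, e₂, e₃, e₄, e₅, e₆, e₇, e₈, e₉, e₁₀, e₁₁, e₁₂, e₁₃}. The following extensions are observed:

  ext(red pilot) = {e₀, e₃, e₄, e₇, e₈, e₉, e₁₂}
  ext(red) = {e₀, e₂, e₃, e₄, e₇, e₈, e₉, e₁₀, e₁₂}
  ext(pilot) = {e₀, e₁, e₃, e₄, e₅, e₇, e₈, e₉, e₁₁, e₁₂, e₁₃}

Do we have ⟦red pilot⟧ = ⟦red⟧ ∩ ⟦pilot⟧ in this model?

yes

⟦red⟧ ∩ ⟦pilot⟧ = {e₀, e₂, e₃, e₄, e₇, e₈, e₉, e₁₀, e₁₂} ∩ {e₀, e₁, e₃, e₄, e₅, e₇, e₈, e₉, e₁₁, e₁₂, e₁₃} = {e₀, e₃, e₄, e₇, e₈, e₉, e₁₂}
Observed ⟦red pilot⟧ = {e₀, e₃, e₄, e₇, e₈, e₉, e₁₂}.
These coincide, so the modifier is intersective here.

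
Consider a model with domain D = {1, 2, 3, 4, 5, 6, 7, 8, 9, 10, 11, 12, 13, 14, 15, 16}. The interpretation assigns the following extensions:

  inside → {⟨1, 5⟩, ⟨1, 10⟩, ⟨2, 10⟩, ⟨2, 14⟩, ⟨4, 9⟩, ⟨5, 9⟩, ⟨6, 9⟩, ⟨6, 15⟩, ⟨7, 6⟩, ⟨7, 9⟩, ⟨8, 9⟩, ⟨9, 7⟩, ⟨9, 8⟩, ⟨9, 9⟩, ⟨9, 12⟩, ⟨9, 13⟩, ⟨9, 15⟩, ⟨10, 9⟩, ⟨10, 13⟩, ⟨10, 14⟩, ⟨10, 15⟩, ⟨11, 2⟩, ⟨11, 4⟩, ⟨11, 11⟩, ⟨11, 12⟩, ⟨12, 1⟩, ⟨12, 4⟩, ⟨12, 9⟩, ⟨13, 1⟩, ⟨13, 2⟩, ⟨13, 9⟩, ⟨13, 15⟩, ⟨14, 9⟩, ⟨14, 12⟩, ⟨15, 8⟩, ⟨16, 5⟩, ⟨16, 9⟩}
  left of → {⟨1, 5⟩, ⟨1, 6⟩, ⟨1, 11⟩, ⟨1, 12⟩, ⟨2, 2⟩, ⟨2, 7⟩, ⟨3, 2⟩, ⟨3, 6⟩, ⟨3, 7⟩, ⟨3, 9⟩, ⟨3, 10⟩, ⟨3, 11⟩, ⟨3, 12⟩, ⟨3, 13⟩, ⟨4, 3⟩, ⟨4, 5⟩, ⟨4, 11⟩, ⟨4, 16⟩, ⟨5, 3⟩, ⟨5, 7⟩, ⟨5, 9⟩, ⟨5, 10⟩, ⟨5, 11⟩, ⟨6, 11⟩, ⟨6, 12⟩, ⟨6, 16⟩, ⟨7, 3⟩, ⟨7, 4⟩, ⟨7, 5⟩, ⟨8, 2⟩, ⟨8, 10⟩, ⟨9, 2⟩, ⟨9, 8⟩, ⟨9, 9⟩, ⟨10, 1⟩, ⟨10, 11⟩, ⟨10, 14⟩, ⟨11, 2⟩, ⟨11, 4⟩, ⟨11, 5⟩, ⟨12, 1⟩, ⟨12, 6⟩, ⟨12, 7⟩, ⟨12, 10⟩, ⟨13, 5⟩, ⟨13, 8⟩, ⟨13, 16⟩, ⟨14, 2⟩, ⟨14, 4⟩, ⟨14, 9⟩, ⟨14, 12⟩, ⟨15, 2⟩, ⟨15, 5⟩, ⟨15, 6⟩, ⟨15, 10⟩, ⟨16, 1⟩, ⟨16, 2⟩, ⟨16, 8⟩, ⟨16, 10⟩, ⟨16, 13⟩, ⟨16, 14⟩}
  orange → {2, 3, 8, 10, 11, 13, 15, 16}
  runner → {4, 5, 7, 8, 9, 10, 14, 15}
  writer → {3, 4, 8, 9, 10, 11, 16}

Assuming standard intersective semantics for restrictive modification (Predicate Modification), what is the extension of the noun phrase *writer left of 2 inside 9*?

⟦left of 2⟧ = {x : ⟨x, 2⟩ ∈ ⟦left of⟧} = {2, 3, 8, 9, 11, 14, 15, 16}
⟦inside 9⟧ = {x : ⟨x, 9⟩ ∈ ⟦inside⟧} = {4, 5, 6, 7, 8, 9, 10, 12, 13, 14, 16}
⟦writer⟧ = {3, 4, 8, 9, 10, 11, 16}
… ∩ ⟦left of 2⟧ = {3, 4, 8, 9, 10, 11, 16} ∩ {2, 3, 8, 9, 11, 14, 15, 16} = {3, 8, 9, 11, 16}
… ∩ ⟦inside 9⟧ = {3, 8, 9, 11, 16} ∩ {4, 5, 6, 7, 8, 9, 10, 12, 13, 14, 16} = {8, 9, 16}
So ⟦writer left of 2 inside 9⟧ = {8, 9, 16}.

{8, 9, 16}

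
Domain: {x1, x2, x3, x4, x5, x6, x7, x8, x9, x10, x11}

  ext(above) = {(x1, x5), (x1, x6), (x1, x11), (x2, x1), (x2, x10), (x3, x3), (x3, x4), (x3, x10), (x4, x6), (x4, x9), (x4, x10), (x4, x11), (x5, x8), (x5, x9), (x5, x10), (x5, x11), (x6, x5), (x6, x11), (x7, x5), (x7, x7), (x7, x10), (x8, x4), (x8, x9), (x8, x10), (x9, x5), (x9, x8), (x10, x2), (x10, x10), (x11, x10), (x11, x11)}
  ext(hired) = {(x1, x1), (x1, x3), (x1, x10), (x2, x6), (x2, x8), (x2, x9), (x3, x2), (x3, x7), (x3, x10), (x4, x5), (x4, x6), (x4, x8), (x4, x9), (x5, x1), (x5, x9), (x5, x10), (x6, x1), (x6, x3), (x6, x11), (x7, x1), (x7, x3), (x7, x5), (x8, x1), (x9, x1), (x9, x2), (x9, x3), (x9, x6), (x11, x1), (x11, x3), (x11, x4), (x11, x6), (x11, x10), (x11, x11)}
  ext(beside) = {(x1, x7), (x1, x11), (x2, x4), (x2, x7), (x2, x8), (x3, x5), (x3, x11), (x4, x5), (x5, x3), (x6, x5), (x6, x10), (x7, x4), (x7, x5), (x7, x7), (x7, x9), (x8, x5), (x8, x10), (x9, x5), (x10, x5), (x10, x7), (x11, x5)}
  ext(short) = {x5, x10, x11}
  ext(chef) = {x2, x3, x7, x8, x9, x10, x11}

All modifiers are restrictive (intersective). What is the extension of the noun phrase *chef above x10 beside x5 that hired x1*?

⟦above x10⟧ = {x : ⟨x, x10⟩ ∈ ⟦above⟧} = {x2, x3, x4, x5, x7, x8, x10, x11}
⟦beside x5⟧ = {x : ⟨x, x5⟩ ∈ ⟦beside⟧} = {x3, x4, x6, x7, x8, x9, x10, x11}
⟦that hired x1⟧ = {x : ⟨x, x1⟩ ∈ ⟦hired⟧} = {x1, x5, x6, x7, x8, x9, x11}
⟦chef⟧ = {x2, x3, x7, x8, x9, x10, x11}
… ∩ ⟦above x10⟧ = {x2, x3, x7, x8, x9, x10, x11} ∩ {x2, x3, x4, x5, x7, x8, x10, x11} = {x2, x3, x7, x8, x10, x11}
… ∩ ⟦beside x5⟧ = {x2, x3, x7, x8, x10, x11} ∩ {x3, x4, x6, x7, x8, x9, x10, x11} = {x3, x7, x8, x10, x11}
… ∩ ⟦that hired x1⟧ = {x3, x7, x8, x10, x11} ∩ {x1, x5, x6, x7, x8, x9, x11} = {x7, x8, x11}
So ⟦chef above x10 beside x5 that hired x1⟧ = {x7, x8, x11}.

{x7, x8, x11}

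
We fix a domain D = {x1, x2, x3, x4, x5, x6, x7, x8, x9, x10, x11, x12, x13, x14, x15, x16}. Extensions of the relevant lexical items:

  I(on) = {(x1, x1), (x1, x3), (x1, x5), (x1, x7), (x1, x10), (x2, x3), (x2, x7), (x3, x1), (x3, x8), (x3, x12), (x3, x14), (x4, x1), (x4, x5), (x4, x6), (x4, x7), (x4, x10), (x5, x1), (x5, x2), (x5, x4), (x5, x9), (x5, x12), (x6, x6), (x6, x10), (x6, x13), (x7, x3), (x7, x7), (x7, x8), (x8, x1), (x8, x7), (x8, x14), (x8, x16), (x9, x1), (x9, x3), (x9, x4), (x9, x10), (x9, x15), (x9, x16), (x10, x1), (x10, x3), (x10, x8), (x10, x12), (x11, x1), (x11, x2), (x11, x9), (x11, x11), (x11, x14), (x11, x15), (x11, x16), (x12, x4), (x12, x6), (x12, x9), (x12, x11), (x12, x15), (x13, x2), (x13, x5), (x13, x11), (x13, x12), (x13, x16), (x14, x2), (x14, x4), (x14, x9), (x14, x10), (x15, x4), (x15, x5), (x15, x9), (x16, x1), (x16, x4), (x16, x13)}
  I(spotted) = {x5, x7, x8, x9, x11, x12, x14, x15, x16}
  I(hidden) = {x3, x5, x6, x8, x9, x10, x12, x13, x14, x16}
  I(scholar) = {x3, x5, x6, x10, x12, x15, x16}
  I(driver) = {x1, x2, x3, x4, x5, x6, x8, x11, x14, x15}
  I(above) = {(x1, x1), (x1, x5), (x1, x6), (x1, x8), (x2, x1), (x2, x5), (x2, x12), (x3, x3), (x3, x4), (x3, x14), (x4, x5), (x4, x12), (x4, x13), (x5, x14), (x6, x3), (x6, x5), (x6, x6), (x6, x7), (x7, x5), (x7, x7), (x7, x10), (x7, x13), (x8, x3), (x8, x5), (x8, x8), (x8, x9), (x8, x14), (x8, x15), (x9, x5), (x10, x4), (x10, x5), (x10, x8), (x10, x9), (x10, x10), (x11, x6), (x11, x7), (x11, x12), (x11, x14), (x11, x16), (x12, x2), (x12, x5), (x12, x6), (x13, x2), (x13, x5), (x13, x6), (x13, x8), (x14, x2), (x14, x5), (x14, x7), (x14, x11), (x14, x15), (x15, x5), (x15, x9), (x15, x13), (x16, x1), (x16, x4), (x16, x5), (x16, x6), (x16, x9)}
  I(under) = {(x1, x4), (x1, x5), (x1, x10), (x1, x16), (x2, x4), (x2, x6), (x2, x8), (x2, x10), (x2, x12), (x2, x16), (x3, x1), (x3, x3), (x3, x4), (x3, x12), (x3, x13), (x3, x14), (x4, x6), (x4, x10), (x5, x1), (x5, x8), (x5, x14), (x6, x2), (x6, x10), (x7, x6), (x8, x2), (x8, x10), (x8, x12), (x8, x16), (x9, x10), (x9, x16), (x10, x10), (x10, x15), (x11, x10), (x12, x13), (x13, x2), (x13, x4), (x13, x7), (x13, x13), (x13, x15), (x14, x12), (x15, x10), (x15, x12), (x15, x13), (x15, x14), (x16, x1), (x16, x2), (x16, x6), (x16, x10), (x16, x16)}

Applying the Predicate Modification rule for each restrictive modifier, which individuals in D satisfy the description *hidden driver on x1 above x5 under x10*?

{x8}

⟦on x1⟧ = {x : ⟨x, x1⟩ ∈ ⟦on⟧} = {x1, x3, x4, x5, x8, x9, x10, x11, x16}
⟦above x5⟧ = {x : ⟨x, x5⟩ ∈ ⟦above⟧} = {x1, x2, x4, x6, x7, x8, x9, x10, x12, x13, x14, x15, x16}
⟦under x10⟧ = {x : ⟨x, x10⟩ ∈ ⟦under⟧} = {x1, x2, x4, x6, x8, x9, x10, x11, x15, x16}
⟦driver⟧ = {x1, x2, x3, x4, x5, x6, x8, x11, x14, x15}
… ∩ ⟦on x1⟧ = {x1, x2, x3, x4, x5, x6, x8, x11, x14, x15} ∩ {x1, x3, x4, x5, x8, x9, x10, x11, x16} = {x1, x3, x4, x5, x8, x11}
… ∩ ⟦above x5⟧ = {x1, x3, x4, x5, x8, x11} ∩ {x1, x2, x4, x6, x7, x8, x9, x10, x12, x13, x14, x15, x16} = {x1, x4, x8}
… ∩ ⟦under x10⟧ = {x1, x4, x8} ∩ {x1, x2, x4, x6, x8, x9, x10, x11, x15, x16} = {x1, x4, x8}
… ∩ ⟦hidden⟧ = {x1, x4, x8} ∩ {x3, x5, x6, x8, x9, x10, x12, x13, x14, x16} = {x8}
So ⟦hidden driver on x1 above x5 under x10⟧ = {x8}.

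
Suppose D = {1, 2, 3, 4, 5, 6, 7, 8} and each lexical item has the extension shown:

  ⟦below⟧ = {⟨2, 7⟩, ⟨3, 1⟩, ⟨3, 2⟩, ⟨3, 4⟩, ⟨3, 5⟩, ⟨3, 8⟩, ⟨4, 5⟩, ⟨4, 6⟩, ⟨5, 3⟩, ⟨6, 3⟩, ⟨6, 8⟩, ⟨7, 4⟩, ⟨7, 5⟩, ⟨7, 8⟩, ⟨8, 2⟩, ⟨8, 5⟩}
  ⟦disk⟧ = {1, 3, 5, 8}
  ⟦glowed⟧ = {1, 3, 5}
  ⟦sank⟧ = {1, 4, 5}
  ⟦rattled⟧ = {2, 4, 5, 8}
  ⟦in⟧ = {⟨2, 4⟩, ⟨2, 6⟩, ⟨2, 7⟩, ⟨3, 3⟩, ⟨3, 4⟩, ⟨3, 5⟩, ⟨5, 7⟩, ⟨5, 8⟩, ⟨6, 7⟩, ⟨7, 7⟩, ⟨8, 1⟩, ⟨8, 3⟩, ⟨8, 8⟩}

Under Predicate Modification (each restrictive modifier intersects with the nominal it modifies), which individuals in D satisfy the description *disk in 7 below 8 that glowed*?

⟦in 7⟧ = {x : ⟨x, 7⟩ ∈ ⟦in⟧} = {2, 5, 6, 7}
⟦below 8⟧ = {x : ⟨x, 8⟩ ∈ ⟦below⟧} = {3, 6, 7}
⟦that glowed⟧ = ⟦glowed⟧ = {1, 3, 5}
⟦disk⟧ = {1, 3, 5, 8}
… ∩ ⟦in 7⟧ = {1, 3, 5, 8} ∩ {2, 5, 6, 7} = {5}
… ∩ ⟦below 8⟧ = {5} ∩ {3, 6, 7} = ∅
… ∩ ⟦that glowed⟧ = ∅ ∩ {1, 3, 5} = ∅
So ⟦disk in 7 below 8 that glowed⟧ = {}.

{}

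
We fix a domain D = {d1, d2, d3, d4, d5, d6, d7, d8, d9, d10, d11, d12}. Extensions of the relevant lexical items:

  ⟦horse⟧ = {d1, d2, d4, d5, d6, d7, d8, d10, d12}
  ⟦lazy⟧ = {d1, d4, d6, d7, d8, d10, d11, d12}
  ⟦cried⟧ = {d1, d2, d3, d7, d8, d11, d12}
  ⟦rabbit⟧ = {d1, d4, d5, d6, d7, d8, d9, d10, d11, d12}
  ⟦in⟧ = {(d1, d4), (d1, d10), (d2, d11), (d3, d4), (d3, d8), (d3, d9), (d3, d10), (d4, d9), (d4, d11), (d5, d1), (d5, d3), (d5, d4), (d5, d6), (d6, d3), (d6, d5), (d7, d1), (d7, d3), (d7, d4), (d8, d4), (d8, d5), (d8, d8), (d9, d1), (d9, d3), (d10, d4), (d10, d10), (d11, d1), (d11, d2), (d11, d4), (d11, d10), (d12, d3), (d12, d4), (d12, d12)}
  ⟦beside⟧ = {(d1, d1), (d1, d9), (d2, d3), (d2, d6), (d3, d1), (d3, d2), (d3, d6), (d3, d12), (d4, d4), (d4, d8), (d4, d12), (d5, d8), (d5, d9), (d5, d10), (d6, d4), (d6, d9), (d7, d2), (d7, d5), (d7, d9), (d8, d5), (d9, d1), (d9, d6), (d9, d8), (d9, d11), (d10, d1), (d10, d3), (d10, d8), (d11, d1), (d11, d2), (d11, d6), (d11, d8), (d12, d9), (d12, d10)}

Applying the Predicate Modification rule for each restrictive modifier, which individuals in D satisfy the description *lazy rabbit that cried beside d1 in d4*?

⟦that cried⟧ = ⟦cried⟧ = {d1, d2, d3, d7, d8, d11, d12}
⟦beside d1⟧ = {x : ⟨x, d1⟩ ∈ ⟦beside⟧} = {d1, d3, d9, d10, d11}
⟦in d4⟧ = {x : ⟨x, d4⟩ ∈ ⟦in⟧} = {d1, d3, d5, d7, d8, d10, d11, d12}
⟦rabbit⟧ = {d1, d4, d5, d6, d7, d8, d9, d10, d11, d12}
… ∩ ⟦that cried⟧ = {d1, d4, d5, d6, d7, d8, d9, d10, d11, d12} ∩ {d1, d2, d3, d7, d8, d11, d12} = {d1, d7, d8, d11, d12}
… ∩ ⟦beside d1⟧ = {d1, d7, d8, d11, d12} ∩ {d1, d3, d9, d10, d11} = {d1, d11}
… ∩ ⟦in d4⟧ = {d1, d11} ∩ {d1, d3, d5, d7, d8, d10, d11, d12} = {d1, d11}
… ∩ ⟦lazy⟧ = {d1, d11} ∩ {d1, d4, d6, d7, d8, d10, d11, d12} = {d1, d11}
So ⟦lazy rabbit that cried beside d1 in d4⟧ = {d1, d11}.

{d1, d11}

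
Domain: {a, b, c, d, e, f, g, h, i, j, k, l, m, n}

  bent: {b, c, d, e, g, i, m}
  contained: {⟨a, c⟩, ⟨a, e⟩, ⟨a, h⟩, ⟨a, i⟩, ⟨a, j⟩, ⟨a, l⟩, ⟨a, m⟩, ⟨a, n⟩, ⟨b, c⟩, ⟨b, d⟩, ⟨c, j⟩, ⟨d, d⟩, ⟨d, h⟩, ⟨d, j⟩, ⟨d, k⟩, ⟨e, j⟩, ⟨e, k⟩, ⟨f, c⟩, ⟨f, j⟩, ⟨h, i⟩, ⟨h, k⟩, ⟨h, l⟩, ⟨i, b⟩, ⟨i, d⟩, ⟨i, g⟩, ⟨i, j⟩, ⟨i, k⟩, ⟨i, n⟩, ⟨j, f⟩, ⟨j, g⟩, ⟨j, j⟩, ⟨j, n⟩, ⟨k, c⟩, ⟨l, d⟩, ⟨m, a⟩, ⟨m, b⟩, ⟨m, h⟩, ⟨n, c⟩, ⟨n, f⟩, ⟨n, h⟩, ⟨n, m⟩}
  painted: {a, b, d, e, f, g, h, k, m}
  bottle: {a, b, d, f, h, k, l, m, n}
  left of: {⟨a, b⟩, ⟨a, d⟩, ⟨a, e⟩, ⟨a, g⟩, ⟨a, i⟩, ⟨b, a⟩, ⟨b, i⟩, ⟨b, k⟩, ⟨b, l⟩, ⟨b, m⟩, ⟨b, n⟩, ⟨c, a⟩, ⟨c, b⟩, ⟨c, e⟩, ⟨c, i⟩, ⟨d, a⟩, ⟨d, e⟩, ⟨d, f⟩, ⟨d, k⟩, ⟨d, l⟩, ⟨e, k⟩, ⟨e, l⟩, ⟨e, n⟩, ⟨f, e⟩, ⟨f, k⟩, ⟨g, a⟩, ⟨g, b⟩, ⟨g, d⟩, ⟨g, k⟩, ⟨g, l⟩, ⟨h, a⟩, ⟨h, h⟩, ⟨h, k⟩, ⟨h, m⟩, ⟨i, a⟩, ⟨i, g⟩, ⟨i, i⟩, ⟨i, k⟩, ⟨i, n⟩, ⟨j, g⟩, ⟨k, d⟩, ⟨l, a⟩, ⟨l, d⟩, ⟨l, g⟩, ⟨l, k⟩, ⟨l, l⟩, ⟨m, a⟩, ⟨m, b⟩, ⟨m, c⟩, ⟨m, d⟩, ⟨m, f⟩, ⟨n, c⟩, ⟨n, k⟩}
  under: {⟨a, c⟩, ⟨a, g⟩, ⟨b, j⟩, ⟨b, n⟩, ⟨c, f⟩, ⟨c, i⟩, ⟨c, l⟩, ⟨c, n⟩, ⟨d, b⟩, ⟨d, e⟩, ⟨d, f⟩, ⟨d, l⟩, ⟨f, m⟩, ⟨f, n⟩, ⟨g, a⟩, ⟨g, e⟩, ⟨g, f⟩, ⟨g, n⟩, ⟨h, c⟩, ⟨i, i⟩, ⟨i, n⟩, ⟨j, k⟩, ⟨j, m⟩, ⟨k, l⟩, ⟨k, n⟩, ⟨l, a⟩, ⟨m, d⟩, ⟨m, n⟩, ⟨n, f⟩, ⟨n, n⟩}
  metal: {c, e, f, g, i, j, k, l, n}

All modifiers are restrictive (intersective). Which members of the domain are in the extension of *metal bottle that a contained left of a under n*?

∅

⟦that a contained⟧ = {x : ⟨a, x⟩ ∈ ⟦contained⟧} = {c, e, h, i, j, l, m, n}
⟦left of a⟧ = {x : ⟨x, a⟩ ∈ ⟦left of⟧} = {b, c, d, g, h, i, l, m}
⟦under n⟧ = {x : ⟨x, n⟩ ∈ ⟦under⟧} = {b, c, f, g, i, k, m, n}
⟦bottle⟧ = {a, b, d, f, h, k, l, m, n}
… ∩ ⟦that a contained⟧ = {a, b, d, f, h, k, l, m, n} ∩ {c, e, h, i, j, l, m, n} = {h, l, m, n}
… ∩ ⟦left of a⟧ = {h, l, m, n} ∩ {b, c, d, g, h, i, l, m} = {h, l, m}
… ∩ ⟦under n⟧ = {h, l, m} ∩ {b, c, f, g, i, k, m, n} = {m}
… ∩ ⟦metal⟧ = {m} ∩ {c, e, f, g, i, j, k, l, n} = ∅
So ⟦metal bottle that a contained left of a under n⟧ = ∅.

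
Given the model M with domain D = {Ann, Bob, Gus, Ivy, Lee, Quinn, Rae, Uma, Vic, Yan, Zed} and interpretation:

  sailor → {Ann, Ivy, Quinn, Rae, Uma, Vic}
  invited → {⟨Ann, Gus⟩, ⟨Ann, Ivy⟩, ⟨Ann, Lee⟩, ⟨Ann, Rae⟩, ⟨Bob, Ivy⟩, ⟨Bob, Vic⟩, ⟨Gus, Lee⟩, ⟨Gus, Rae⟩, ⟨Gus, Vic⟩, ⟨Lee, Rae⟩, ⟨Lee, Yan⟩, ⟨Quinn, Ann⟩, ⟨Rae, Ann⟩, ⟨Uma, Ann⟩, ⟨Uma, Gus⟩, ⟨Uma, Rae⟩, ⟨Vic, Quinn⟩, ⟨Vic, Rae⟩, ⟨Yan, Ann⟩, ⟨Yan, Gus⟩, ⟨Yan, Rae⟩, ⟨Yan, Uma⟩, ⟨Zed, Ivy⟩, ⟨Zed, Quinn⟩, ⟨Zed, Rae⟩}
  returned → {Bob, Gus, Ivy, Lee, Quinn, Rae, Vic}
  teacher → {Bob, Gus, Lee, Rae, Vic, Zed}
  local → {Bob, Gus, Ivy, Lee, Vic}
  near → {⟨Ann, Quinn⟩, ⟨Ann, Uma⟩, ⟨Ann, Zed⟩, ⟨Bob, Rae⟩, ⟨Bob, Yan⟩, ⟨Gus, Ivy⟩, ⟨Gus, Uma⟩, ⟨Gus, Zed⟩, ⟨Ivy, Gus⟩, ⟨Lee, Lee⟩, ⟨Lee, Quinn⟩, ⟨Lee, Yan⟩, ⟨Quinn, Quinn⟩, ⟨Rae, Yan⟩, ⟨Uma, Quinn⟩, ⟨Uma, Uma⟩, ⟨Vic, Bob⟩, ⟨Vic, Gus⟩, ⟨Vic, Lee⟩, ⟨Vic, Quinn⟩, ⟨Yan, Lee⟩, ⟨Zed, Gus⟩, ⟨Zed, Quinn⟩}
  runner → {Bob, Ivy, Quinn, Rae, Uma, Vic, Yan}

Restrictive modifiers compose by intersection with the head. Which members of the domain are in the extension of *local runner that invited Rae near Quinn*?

{Vic}

⟦that invited Rae⟧ = {x : ⟨x, Rae⟩ ∈ ⟦invited⟧} = {Ann, Gus, Lee, Uma, Vic, Yan, Zed}
⟦near Quinn⟧ = {x : ⟨x, Quinn⟩ ∈ ⟦near⟧} = {Ann, Lee, Quinn, Uma, Vic, Zed}
⟦runner⟧ = {Bob, Ivy, Quinn, Rae, Uma, Vic, Yan}
… ∩ ⟦that invited Rae⟧ = {Bob, Ivy, Quinn, Rae, Uma, Vic, Yan} ∩ {Ann, Gus, Lee, Uma, Vic, Yan, Zed} = {Uma, Vic, Yan}
… ∩ ⟦near Quinn⟧ = {Uma, Vic, Yan} ∩ {Ann, Lee, Quinn, Uma, Vic, Zed} = {Uma, Vic}
… ∩ ⟦local⟧ = {Uma, Vic} ∩ {Bob, Gus, Ivy, Lee, Vic} = {Vic}
So ⟦local runner that invited Rae near Quinn⟧ = {Vic}.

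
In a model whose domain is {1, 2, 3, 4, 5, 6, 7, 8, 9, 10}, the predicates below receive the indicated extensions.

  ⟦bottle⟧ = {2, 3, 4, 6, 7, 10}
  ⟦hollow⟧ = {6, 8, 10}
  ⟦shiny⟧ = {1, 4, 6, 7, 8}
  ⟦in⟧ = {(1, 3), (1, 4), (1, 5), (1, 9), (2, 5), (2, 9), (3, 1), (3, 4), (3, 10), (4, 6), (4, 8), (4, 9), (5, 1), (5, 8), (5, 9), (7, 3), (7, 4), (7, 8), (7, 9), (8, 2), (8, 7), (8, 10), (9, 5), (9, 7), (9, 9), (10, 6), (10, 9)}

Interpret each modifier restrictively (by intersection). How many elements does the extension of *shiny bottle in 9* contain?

2

⟦in 9⟧ = {x : ⟨x, 9⟩ ∈ ⟦in⟧} = {1, 2, 4, 5, 7, 9, 10}
⟦bottle⟧ = {2, 3, 4, 6, 7, 10}
… ∩ ⟦in 9⟧ = {2, 3, 4, 6, 7, 10} ∩ {1, 2, 4, 5, 7, 9, 10} = {2, 4, 7, 10}
… ∩ ⟦shiny⟧ = {2, 4, 7, 10} ∩ {1, 4, 6, 7, 8} = {4, 7}
⟦shiny bottle in 9⟧ = {4, 7}, so the cardinality is 2.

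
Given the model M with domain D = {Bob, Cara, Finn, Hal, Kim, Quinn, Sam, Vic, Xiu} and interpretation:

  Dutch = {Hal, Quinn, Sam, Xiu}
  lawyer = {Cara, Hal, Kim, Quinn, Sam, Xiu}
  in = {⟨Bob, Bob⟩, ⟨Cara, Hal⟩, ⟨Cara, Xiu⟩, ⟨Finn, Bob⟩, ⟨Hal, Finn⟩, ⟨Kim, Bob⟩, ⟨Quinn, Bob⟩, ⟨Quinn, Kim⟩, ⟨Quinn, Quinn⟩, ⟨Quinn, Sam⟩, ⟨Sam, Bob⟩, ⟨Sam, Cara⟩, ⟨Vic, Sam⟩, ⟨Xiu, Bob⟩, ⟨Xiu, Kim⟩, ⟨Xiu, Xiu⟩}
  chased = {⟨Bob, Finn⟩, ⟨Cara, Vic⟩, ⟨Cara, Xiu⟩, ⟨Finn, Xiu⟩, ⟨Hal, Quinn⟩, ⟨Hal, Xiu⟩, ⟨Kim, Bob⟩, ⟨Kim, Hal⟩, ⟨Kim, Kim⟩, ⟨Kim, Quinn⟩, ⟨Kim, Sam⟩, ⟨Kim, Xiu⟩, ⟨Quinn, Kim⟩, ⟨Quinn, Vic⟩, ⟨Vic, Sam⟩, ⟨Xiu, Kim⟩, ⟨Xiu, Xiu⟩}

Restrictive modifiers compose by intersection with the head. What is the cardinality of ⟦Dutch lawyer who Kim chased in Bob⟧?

3

⟦who Kim chased⟧ = {x : ⟨Kim, x⟩ ∈ ⟦chased⟧} = {Bob, Hal, Kim, Quinn, Sam, Xiu}
⟦in Bob⟧ = {x : ⟨x, Bob⟩ ∈ ⟦in⟧} = {Bob, Finn, Kim, Quinn, Sam, Xiu}
⟦lawyer⟧ = {Cara, Hal, Kim, Quinn, Sam, Xiu}
… ∩ ⟦who Kim chased⟧ = {Cara, Hal, Kim, Quinn, Sam, Xiu} ∩ {Bob, Hal, Kim, Quinn, Sam, Xiu} = {Hal, Kim, Quinn, Sam, Xiu}
… ∩ ⟦in Bob⟧ = {Hal, Kim, Quinn, Sam, Xiu} ∩ {Bob, Finn, Kim, Quinn, Sam, Xiu} = {Kim, Quinn, Sam, Xiu}
… ∩ ⟦Dutch⟧ = {Kim, Quinn, Sam, Xiu} ∩ {Hal, Quinn, Sam, Xiu} = {Quinn, Sam, Xiu}
⟦Dutch lawyer who Kim chased in Bob⟧ = {Quinn, Sam, Xiu}, so the cardinality is 3.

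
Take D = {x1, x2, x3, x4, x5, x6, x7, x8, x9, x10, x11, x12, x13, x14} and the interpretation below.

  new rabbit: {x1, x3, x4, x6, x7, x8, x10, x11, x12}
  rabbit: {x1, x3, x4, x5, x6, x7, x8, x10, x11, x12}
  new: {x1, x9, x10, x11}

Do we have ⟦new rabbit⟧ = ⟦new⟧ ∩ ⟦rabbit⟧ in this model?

no

⟦new⟧ ∩ ⟦rabbit⟧ = {x1, x9, x10, x11} ∩ {x1, x3, x4, x5, x6, x7, x8, x10, x11, x12} = {x1, x10, x11}
Observed ⟦new rabbit⟧ = {x1, x3, x4, x6, x7, x8, x10, x11, x12}.
These differ, so the modifier is not intersective in this model.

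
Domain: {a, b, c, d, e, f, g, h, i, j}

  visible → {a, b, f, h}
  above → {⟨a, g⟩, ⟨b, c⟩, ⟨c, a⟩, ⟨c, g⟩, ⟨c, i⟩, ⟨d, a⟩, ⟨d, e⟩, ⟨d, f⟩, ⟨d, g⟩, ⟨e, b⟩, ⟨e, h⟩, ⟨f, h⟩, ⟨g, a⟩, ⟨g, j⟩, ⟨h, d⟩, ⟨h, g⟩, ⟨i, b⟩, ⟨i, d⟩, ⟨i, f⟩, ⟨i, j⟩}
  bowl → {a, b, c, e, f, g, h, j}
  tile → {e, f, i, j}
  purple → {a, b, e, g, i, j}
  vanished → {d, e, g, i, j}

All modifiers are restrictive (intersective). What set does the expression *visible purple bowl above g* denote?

⟦above g⟧ = {x : ⟨x, g⟩ ∈ ⟦above⟧} = {a, c, d, h}
⟦bowl⟧ = {a, b, c, e, f, g, h, j}
… ∩ ⟦above g⟧ = {a, b, c, e, f, g, h, j} ∩ {a, c, d, h} = {a, c, h}
… ∩ ⟦visible⟧ = {a, c, h} ∩ {a, b, f, h} = {a, h}
… ∩ ⟦purple⟧ = {a, h} ∩ {a, b, e, g, i, j} = {a}
So ⟦visible purple bowl above g⟧ = {a}.

{a}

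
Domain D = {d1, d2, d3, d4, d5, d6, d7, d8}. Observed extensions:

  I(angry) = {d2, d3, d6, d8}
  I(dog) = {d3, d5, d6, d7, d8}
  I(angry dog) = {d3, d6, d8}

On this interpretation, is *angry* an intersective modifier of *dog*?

⟦angry⟧ ∩ ⟦dog⟧ = {d2, d3, d6, d8} ∩ {d3, d5, d6, d7, d8} = {d3, d6, d8}
Observed ⟦angry dog⟧ = {d3, d6, d8}.
These coincide, so the modifier is intersective here.

yes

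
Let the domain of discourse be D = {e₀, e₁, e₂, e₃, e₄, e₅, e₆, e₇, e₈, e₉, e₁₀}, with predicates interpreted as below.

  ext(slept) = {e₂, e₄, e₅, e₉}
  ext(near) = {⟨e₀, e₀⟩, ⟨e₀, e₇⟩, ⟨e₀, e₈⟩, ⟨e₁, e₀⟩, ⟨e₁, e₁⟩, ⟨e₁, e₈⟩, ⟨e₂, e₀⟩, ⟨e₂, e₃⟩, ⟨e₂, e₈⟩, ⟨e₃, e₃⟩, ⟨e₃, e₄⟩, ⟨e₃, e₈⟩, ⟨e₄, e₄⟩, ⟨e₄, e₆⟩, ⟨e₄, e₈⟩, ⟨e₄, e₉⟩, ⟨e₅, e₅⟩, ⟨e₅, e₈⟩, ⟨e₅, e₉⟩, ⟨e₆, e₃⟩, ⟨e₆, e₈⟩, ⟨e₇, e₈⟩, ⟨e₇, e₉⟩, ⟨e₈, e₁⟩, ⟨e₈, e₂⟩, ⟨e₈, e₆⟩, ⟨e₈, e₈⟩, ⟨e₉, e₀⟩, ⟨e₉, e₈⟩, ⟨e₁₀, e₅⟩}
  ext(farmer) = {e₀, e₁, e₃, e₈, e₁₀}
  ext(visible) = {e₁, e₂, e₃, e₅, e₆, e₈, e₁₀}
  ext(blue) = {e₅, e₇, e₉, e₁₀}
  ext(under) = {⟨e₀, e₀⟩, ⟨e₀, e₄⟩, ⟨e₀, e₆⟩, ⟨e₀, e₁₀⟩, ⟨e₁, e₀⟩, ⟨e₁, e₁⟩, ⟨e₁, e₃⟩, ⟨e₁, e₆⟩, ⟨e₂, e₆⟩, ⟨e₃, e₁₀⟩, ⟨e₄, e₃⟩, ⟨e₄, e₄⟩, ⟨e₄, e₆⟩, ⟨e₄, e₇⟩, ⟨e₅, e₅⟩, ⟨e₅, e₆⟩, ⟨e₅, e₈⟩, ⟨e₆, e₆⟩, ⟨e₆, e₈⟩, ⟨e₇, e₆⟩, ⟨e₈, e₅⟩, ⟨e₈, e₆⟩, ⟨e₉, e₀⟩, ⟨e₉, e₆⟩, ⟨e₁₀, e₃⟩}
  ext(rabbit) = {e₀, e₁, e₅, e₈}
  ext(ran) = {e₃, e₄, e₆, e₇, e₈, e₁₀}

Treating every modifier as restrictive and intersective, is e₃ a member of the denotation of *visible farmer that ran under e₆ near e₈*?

no

⟦that ran⟧ = ⟦ran⟧ = {e₃, e₄, e₆, e₇, e₈, e₁₀}
⟦under e₆⟧ = {x : ⟨x, e₆⟩ ∈ ⟦under⟧} = {e₀, e₁, e₂, e₄, e₅, e₆, e₇, e₈, e₉}
⟦near e₈⟧ = {x : ⟨x, e₈⟩ ∈ ⟦near⟧} = {e₀, e₁, e₂, e₃, e₄, e₅, e₆, e₇, e₈, e₉}
⟦farmer⟧ = {e₀, e₁, e₃, e₈, e₁₀}
… ∩ ⟦that ran⟧ = {e₀, e₁, e₃, e₈, e₁₀} ∩ {e₃, e₄, e₆, e₇, e₈, e₁₀} = {e₃, e₈, e₁₀}
… ∩ ⟦under e₆⟧ = {e₃, e₈, e₁₀} ∩ {e₀, e₁, e₂, e₄, e₅, e₆, e₇, e₈, e₉} = {e₈}
… ∩ ⟦near e₈⟧ = {e₈} ∩ {e₀, e₁, e₂, e₃, e₄, e₅, e₆, e₇, e₈, e₉} = {e₈}
… ∩ ⟦visible⟧ = {e₈} ∩ {e₁, e₂, e₃, e₅, e₆, e₈, e₁₀} = {e₈}
⟦visible farmer that ran under e₆ near e₈⟧ = {e₈}; e₃ ∉ this set.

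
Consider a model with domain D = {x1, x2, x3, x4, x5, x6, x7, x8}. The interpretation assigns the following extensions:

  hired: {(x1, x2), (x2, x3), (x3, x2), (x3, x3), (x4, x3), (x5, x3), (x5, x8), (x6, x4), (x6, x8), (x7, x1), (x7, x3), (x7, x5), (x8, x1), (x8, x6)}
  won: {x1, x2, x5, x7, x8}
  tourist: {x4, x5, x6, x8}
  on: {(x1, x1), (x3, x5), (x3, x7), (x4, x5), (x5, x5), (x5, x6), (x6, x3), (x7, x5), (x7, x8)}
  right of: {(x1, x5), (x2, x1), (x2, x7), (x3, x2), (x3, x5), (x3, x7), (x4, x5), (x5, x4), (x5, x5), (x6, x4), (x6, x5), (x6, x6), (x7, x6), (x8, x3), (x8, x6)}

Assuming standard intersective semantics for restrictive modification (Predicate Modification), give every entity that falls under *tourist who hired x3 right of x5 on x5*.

{x4, x5}

⟦who hired x3⟧ = {x : ⟨x, x3⟩ ∈ ⟦hired⟧} = {x2, x3, x4, x5, x7}
⟦right of x5⟧ = {x : ⟨x, x5⟩ ∈ ⟦right of⟧} = {x1, x3, x4, x5, x6}
⟦on x5⟧ = {x : ⟨x, x5⟩ ∈ ⟦on⟧} = {x3, x4, x5, x7}
⟦tourist⟧ = {x4, x5, x6, x8}
… ∩ ⟦who hired x3⟧ = {x4, x5, x6, x8} ∩ {x2, x3, x4, x5, x7} = {x4, x5}
… ∩ ⟦right of x5⟧ = {x4, x5} ∩ {x1, x3, x4, x5, x6} = {x4, x5}
… ∩ ⟦on x5⟧ = {x4, x5} ∩ {x3, x4, x5, x7} = {x4, x5}
So ⟦tourist who hired x3 right of x5 on x5⟧ = {x4, x5}.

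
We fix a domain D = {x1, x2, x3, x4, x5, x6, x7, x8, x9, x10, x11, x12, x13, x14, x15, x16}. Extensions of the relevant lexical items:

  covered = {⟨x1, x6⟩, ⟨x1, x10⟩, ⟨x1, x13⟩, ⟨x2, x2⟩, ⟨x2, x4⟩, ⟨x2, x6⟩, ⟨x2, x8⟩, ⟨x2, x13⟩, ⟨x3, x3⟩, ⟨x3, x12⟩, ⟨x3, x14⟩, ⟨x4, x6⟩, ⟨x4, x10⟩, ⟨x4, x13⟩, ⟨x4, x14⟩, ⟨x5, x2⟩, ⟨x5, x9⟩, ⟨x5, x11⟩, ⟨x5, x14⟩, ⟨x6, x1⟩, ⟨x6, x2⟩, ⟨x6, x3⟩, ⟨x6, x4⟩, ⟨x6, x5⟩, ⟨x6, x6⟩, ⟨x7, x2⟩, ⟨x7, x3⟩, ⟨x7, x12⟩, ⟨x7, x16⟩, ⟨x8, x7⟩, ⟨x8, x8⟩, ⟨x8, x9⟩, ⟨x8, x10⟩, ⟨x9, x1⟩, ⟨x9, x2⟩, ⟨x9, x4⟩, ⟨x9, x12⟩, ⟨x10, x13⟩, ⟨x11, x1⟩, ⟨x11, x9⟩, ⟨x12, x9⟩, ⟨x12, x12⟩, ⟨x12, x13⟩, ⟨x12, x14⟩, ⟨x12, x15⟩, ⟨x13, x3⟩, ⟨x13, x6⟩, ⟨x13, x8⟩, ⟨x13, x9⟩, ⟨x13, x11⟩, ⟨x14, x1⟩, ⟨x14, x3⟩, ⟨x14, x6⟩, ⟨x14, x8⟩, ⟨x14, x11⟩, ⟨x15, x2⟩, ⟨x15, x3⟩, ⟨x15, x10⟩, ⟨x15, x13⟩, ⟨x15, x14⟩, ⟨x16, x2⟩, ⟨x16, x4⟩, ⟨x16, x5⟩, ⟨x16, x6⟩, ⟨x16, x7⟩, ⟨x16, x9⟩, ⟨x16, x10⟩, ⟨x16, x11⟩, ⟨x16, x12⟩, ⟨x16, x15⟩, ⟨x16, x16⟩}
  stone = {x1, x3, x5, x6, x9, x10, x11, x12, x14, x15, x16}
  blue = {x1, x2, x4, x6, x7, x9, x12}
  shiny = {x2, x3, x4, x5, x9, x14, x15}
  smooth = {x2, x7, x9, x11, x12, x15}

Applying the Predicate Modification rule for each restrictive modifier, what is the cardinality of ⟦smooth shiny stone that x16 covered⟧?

2

⟦that x16 covered⟧ = {x : ⟨x16, x⟩ ∈ ⟦covered⟧} = {x2, x4, x5, x6, x7, x9, x10, x11, x12, x15, x16}
⟦stone⟧ = {x1, x3, x5, x6, x9, x10, x11, x12, x14, x15, x16}
… ∩ ⟦that x16 covered⟧ = {x1, x3, x5, x6, x9, x10, x11, x12, x14, x15, x16} ∩ {x2, x4, x5, x6, x7, x9, x10, x11, x12, x15, x16} = {x5, x6, x9, x10, x11, x12, x15, x16}
… ∩ ⟦smooth⟧ = {x5, x6, x9, x10, x11, x12, x15, x16} ∩ {x2, x7, x9, x11, x12, x15} = {x9, x11, x12, x15}
… ∩ ⟦shiny⟧ = {x9, x11, x12, x15} ∩ {x2, x3, x4, x5, x9, x14, x15} = {x9, x15}
⟦smooth shiny stone that x16 covered⟧ = {x9, x15}, so the cardinality is 2.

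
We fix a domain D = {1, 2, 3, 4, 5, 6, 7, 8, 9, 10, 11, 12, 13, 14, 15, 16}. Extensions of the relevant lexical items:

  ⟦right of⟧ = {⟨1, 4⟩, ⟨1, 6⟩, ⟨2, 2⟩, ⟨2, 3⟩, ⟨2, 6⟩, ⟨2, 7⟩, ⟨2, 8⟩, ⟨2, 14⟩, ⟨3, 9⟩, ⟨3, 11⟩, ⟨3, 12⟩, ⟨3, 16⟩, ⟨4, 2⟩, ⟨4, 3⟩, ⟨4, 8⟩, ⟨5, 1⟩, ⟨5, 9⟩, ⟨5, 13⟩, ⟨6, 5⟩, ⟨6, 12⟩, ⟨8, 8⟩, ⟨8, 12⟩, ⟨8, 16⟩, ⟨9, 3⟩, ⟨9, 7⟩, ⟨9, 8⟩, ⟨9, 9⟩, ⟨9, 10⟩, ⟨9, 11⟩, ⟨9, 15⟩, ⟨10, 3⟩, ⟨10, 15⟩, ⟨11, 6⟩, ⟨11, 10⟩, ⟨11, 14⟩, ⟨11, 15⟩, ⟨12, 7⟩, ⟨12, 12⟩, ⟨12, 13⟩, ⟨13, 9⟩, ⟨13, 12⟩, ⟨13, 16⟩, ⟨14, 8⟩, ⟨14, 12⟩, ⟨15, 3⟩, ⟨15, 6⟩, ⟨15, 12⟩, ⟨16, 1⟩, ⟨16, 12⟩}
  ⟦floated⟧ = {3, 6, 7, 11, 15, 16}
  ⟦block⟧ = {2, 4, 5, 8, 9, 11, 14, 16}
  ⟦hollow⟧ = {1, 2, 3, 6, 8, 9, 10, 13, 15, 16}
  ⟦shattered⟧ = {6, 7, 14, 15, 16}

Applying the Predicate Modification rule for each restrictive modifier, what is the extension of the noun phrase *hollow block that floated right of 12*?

{16}

⟦that floated⟧ = ⟦floated⟧ = {3, 6, 7, 11, 15, 16}
⟦right of 12⟧ = {x : ⟨x, 12⟩ ∈ ⟦right of⟧} = {3, 6, 8, 12, 13, 14, 15, 16}
⟦block⟧ = {2, 4, 5, 8, 9, 11, 14, 16}
… ∩ ⟦that floated⟧ = {2, 4, 5, 8, 9, 11, 14, 16} ∩ {3, 6, 7, 11, 15, 16} = {11, 16}
… ∩ ⟦right of 12⟧ = {11, 16} ∩ {3, 6, 8, 12, 13, 14, 15, 16} = {16}
… ∩ ⟦hollow⟧ = {16} ∩ {1, 2, 3, 6, 8, 9, 10, 13, 15, 16} = {16}
So ⟦hollow block that floated right of 12⟧ = {16}.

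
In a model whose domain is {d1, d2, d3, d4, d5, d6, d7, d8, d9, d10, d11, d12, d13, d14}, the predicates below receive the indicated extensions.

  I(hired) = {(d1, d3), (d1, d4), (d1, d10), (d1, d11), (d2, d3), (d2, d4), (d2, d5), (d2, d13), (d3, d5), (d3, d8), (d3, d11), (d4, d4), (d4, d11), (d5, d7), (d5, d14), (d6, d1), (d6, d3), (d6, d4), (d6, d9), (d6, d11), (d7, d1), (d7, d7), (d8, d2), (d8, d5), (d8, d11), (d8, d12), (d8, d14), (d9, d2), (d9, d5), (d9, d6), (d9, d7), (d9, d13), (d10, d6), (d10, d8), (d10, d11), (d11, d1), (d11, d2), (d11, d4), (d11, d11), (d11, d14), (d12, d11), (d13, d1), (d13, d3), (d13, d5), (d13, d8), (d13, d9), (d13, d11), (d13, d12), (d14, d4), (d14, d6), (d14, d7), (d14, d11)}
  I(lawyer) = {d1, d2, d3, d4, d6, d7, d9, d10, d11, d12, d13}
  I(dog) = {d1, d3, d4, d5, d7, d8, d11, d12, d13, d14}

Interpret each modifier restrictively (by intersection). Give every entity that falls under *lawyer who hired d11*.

⟦who hired d11⟧ = {x : ⟨x, d11⟩ ∈ ⟦hired⟧} = {d1, d3, d4, d6, d8, d10, d11, d12, d13, d14}
⟦lawyer⟧ = {d1, d2, d3, d4, d6, d7, d9, d10, d11, d12, d13}
… ∩ ⟦who hired d11⟧ = {d1, d2, d3, d4, d6, d7, d9, d10, d11, d12, d13} ∩ {d1, d3, d4, d6, d8, d10, d11, d12, d13, d14} = {d1, d3, d4, d6, d10, d11, d12, d13}
So ⟦lawyer who hired d11⟧ = {d1, d3, d4, d6, d10, d11, d12, d13}.

{d1, d3, d4, d6, d10, d11, d12, d13}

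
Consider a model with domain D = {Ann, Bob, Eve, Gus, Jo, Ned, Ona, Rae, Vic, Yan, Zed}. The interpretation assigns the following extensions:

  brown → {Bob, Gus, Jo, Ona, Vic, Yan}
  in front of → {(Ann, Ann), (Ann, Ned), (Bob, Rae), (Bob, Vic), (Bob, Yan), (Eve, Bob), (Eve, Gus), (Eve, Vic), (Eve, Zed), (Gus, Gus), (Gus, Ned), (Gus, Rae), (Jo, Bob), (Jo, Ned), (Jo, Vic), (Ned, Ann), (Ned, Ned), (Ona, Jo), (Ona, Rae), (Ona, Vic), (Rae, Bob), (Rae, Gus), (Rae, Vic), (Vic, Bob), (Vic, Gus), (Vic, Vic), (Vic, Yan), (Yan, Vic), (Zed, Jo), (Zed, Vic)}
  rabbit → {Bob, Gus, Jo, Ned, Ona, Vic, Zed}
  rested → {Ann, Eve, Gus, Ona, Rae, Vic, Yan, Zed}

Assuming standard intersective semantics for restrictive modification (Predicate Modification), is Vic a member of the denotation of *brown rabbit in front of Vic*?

⟦in front of Vic⟧ = {x : ⟨x, Vic⟩ ∈ ⟦in front of⟧} = {Bob, Eve, Jo, Ona, Rae, Vic, Yan, Zed}
⟦rabbit⟧ = {Bob, Gus, Jo, Ned, Ona, Vic, Zed}
… ∩ ⟦in front of Vic⟧ = {Bob, Gus, Jo, Ned, Ona, Vic, Zed} ∩ {Bob, Eve, Jo, Ona, Rae, Vic, Yan, Zed} = {Bob, Jo, Ona, Vic, Zed}
… ∩ ⟦brown⟧ = {Bob, Jo, Ona, Vic, Zed} ∩ {Bob, Gus, Jo, Ona, Vic, Yan} = {Bob, Jo, Ona, Vic}
⟦brown rabbit in front of Vic⟧ = {Bob, Jo, Ona, Vic}; Vic ∈ this set.

yes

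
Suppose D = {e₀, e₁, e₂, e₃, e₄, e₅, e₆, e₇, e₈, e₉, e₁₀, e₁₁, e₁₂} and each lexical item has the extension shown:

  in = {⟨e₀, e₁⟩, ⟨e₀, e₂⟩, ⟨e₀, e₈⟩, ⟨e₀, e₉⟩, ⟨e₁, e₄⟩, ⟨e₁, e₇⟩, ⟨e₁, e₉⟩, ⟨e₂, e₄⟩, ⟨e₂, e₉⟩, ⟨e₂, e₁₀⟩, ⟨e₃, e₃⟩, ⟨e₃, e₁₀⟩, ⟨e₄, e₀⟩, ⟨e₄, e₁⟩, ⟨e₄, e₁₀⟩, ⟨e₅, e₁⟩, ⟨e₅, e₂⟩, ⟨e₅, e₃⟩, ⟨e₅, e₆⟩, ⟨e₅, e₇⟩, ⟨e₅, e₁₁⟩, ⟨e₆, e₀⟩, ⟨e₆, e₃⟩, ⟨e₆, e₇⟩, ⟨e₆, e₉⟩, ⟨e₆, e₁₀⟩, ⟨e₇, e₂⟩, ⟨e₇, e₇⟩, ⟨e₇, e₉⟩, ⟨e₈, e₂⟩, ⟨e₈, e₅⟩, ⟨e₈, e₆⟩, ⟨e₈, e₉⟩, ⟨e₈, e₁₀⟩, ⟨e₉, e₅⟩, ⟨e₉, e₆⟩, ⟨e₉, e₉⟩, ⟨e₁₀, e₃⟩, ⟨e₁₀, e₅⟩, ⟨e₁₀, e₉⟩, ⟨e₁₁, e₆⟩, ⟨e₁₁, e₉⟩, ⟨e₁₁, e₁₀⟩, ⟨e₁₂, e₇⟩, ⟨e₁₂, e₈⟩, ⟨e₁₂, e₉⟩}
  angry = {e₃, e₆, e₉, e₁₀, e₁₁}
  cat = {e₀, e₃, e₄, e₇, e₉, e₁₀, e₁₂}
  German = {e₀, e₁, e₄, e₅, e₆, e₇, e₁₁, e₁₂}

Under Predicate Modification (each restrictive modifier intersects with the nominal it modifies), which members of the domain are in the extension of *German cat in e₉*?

⟦in e₉⟧ = {x : ⟨x, e₉⟩ ∈ ⟦in⟧} = {e₀, e₁, e₂, e₆, e₇, e₈, e₉, e₁₀, e₁₁, e₁₂}
⟦cat⟧ = {e₀, e₃, e₄, e₇, e₉, e₁₀, e₁₂}
… ∩ ⟦in e₉⟧ = {e₀, e₃, e₄, e₇, e₉, e₁₀, e₁₂} ∩ {e₀, e₁, e₂, e₆, e₇, e₈, e₉, e₁₀, e₁₁, e₁₂} = {e₀, e₇, e₉, e₁₀, e₁₂}
… ∩ ⟦German⟧ = {e₀, e₇, e₉, e₁₀, e₁₂} ∩ {e₀, e₁, e₄, e₅, e₆, e₇, e₁₁, e₁₂} = {e₀, e₇, e₁₂}
So ⟦German cat in e₉⟧ = {e₀, e₇, e₁₂}.

{e₀, e₇, e₁₂}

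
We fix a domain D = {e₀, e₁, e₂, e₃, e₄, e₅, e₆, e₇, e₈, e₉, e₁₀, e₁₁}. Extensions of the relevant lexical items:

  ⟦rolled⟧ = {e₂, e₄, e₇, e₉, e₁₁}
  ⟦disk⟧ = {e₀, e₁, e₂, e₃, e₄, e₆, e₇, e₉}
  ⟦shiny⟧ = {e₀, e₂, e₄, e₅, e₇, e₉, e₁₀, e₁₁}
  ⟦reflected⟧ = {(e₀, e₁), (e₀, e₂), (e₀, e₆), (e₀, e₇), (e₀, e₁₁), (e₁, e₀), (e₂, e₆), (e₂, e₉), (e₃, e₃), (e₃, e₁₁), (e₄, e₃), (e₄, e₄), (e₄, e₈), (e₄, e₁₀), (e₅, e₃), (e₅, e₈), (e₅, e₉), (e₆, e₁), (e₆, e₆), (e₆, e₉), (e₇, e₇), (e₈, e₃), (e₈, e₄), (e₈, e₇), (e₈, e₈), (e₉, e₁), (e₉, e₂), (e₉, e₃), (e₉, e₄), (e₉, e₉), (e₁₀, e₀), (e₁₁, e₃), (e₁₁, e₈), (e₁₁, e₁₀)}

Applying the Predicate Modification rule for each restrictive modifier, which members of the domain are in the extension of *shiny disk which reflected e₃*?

{e₄, e₉}

⟦which reflected e₃⟧ = {x : ⟨x, e₃⟩ ∈ ⟦reflected⟧} = {e₃, e₄, e₅, e₈, e₉, e₁₁}
⟦disk⟧ = {e₀, e₁, e₂, e₃, e₄, e₆, e₇, e₉}
… ∩ ⟦which reflected e₃⟧ = {e₀, e₁, e₂, e₃, e₄, e₆, e₇, e₉} ∩ {e₃, e₄, e₅, e₈, e₉, e₁₁} = {e₃, e₄, e₉}
… ∩ ⟦shiny⟧ = {e₃, e₄, e₉} ∩ {e₀, e₂, e₄, e₅, e₇, e₉, e₁₀, e₁₁} = {e₄, e₉}
So ⟦shiny disk which reflected e₃⟧ = {e₄, e₉}.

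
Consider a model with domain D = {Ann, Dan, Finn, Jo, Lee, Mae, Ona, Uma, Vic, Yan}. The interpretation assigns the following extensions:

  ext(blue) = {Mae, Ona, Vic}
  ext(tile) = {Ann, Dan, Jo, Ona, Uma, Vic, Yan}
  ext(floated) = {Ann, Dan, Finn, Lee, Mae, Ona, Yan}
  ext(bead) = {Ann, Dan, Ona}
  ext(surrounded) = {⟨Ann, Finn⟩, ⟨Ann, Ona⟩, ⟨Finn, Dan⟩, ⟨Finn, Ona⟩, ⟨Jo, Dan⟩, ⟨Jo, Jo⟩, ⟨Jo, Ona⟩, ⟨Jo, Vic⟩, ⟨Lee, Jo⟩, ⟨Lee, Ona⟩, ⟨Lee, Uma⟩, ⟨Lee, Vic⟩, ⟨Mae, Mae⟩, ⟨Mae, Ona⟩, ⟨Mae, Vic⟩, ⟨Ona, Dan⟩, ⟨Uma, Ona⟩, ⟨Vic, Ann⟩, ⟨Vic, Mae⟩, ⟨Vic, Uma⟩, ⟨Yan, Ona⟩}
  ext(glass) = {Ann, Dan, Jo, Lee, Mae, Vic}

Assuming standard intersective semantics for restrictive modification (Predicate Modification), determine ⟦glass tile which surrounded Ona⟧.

{Ann, Jo}

⟦which surrounded Ona⟧ = {x : ⟨x, Ona⟩ ∈ ⟦surrounded⟧} = {Ann, Finn, Jo, Lee, Mae, Uma, Yan}
⟦tile⟧ = {Ann, Dan, Jo, Ona, Uma, Vic, Yan}
… ∩ ⟦which surrounded Ona⟧ = {Ann, Dan, Jo, Ona, Uma, Vic, Yan} ∩ {Ann, Finn, Jo, Lee, Mae, Uma, Yan} = {Ann, Jo, Uma, Yan}
… ∩ ⟦glass⟧ = {Ann, Jo, Uma, Yan} ∩ {Ann, Dan, Jo, Lee, Mae, Vic} = {Ann, Jo}
So ⟦glass tile which surrounded Ona⟧ = {Ann, Jo}.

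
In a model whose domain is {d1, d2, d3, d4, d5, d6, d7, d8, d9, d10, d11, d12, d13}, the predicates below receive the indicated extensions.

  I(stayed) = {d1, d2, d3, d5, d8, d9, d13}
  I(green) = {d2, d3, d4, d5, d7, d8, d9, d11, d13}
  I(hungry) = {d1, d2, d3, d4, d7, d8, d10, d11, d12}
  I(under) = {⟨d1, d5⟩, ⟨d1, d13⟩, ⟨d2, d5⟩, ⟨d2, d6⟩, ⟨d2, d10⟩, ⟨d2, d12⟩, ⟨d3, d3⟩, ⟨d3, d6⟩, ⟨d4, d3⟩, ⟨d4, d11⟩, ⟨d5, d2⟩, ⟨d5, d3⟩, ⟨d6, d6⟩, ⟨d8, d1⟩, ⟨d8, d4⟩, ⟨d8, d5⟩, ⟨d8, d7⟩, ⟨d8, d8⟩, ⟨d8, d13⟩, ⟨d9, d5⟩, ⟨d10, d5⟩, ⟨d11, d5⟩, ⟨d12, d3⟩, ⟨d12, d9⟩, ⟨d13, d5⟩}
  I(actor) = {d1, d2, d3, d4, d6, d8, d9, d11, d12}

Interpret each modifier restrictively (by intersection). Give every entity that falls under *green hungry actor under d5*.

{d2, d8, d11}

⟦under d5⟧ = {x : ⟨x, d5⟩ ∈ ⟦under⟧} = {d1, d2, d8, d9, d10, d11, d13}
⟦actor⟧ = {d1, d2, d3, d4, d6, d8, d9, d11, d12}
… ∩ ⟦under d5⟧ = {d1, d2, d3, d4, d6, d8, d9, d11, d12} ∩ {d1, d2, d8, d9, d10, d11, d13} = {d1, d2, d8, d9, d11}
… ∩ ⟦green⟧ = {d1, d2, d8, d9, d11} ∩ {d2, d3, d4, d5, d7, d8, d9, d11, d13} = {d2, d8, d9, d11}
… ∩ ⟦hungry⟧ = {d2, d8, d9, d11} ∩ {d1, d2, d3, d4, d7, d8, d10, d11, d12} = {d2, d8, d11}
So ⟦green hungry actor under d5⟧ = {d2, d8, d11}.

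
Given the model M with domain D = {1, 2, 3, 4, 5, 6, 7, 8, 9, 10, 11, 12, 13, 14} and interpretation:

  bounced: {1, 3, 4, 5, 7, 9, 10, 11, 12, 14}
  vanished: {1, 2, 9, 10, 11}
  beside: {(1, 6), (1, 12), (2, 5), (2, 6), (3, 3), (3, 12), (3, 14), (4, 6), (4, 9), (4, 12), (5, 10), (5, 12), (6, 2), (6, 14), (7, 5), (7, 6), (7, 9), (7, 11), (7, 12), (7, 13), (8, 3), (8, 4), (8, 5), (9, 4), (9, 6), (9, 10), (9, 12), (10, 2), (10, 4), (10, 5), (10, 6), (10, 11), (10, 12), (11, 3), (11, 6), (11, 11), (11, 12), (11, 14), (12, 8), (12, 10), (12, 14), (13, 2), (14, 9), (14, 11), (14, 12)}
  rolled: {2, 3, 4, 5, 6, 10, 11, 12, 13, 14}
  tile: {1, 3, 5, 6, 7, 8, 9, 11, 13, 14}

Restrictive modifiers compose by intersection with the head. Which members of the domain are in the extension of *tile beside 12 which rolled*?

{3, 5, 11, 14}

⟦beside 12⟧ = {x : ⟨x, 12⟩ ∈ ⟦beside⟧} = {1, 3, 4, 5, 7, 9, 10, 11, 14}
⟦which rolled⟧ = ⟦rolled⟧ = {2, 3, 4, 5, 6, 10, 11, 12, 13, 14}
⟦tile⟧ = {1, 3, 5, 6, 7, 8, 9, 11, 13, 14}
… ∩ ⟦beside 12⟧ = {1, 3, 5, 6, 7, 8, 9, 11, 13, 14} ∩ {1, 3, 4, 5, 7, 9, 10, 11, 14} = {1, 3, 5, 7, 9, 11, 14}
… ∩ ⟦which rolled⟧ = {1, 3, 5, 7, 9, 11, 14} ∩ {2, 3, 4, 5, 6, 10, 11, 12, 13, 14} = {3, 5, 11, 14}
So ⟦tile beside 12 which rolled⟧ = {3, 5, 11, 14}.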